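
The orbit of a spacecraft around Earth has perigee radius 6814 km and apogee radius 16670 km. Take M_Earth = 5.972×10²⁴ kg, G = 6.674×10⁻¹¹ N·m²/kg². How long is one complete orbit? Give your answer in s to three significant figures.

μ = GM = 6.674×10⁻¹¹ × 5.972×10²⁴ = 3.986×10¹⁴ m³/s².
Semi-major axis a = (r_p + r_a)/2 = (6814.0 + 16670)/2 = 11742 km = 1.174×10⁷ m.
By Kepler's third law T = 2π√(a³/μ) = 2π × 2.015×10³ = 1.266×10⁴ s.

T ≈ 12700 s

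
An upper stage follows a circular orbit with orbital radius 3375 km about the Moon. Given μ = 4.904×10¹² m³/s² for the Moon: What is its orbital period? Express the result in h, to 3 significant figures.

r = 3375 km = 3.375×10⁶ m.
Kepler's third law: T = 2π√(r³/μ) = 2π√((3.375×10⁶)³ / 4.904×10¹²).
r³/μ = 7.839×10⁶ s², so T = 2π × 2.800×10³ = 1.759×10⁴ s.
Converting: 1.759×10⁴ s ÷ 3600 = 4.887 h.

T ≈ 4.89 h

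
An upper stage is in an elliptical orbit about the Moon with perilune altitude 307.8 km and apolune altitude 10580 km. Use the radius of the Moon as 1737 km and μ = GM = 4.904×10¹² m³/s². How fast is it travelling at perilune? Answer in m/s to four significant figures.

r_p = 1737 + 307.8 = 2044.8 km = 2.0448×10⁶ m.
r_a = 1737 + 10580 = 12317 km = 1.2317×10⁷ m.
Semi-major axis a = (r_p + r_a)/2 = 7180.9 km = 7.181×10⁶ m.
Vis-viva: v² = μ(2/r − 1/a) = 4.904×10¹² × (9.781×10⁻⁷ − 1.393×10⁻⁷) = 4.114×10⁶ m²/s².
v = 2028 m/s.

v ≈ 2028 m/s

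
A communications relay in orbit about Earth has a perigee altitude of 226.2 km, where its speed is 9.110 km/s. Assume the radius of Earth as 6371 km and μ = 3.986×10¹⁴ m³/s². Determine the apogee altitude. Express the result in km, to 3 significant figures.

r_p = 6371 + 226.2 = 6597.2 km = 6.597×10⁶ m.
Specific energy ε = v²/2 − μ/r = -1.892×10⁷ J/kg, so a = −μ/(2ε) = 1.053×10⁷ m.
The apsides satisfy r_p + r_a = 2a, so the apogee radius is 2a − r_p = 1.447×10⁷ m = 14467 km.
Apogee altitude = 14467 − 6371 = 8095.5 km.

apogee altitude ≈ 8100 km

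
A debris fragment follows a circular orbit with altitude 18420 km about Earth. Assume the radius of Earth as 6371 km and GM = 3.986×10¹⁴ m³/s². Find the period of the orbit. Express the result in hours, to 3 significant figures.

r = 6371 + 18420 = 24791 km = 2.4791×10⁷ m.
Kepler's third law: T = 2π√(r³/μ) = 2π√((2.479×10⁷)³ / 3.986×10¹⁴).
r³/μ = 3.822×10⁷ s², so T = 2π × 6.183×10³ = 3.885×10⁴ s.
Converting: 3.885×10⁴ s ÷ 3600 = 10.79 hours.

T ≈ 10.8 hours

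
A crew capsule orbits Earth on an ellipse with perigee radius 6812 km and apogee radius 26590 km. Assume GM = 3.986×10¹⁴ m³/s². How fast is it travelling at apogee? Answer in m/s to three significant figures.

v ≈ 2470 m/s

Semi-major axis a = (r_p + r_a)/2 = 16701 km = 1.670×10⁷ m.
Vis-viva: v² = μ(2/r − 1/a) = 3.986×10¹⁴ × (7.522×10⁻⁸ − 5.988×10⁻⁸) = 6.114×10⁶ m²/s².
v = 2473 m/s.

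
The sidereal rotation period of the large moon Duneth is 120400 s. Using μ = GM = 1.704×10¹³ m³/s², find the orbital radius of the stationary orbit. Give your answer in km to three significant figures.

r_sync ≈ 18400 km

A synchronous orbit has period T, so by Kepler's third law a = (μT²/4π²)^(1/3).
μT²/4π² = 1.704×10¹³ × (1.204×10⁵)² / 39.48 = 6.257×10²¹ m³.
a = 1.843×10⁷ m = 18427 km.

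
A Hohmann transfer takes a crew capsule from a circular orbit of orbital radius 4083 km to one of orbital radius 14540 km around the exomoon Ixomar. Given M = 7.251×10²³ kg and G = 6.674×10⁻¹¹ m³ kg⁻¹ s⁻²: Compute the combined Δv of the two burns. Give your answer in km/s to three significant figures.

μ = GM = 6.674×10⁻¹¹ × 7.251×10²³ = 4.839×10¹³ m³/s².
r₁ = 4083 km = 4.083×10⁶ m.
r₂ = 14540 km = 1.454×10⁷ m.
Transfer ellipse a_t = (r₁ + r₂)/2 = 9.312×10⁶ m.
At r₁: circular v_c1 = √(μ/r₁) = 3443 m/s; transfer-periapsis v_p = √[μ(2/r₁ − 1/a_t)] = 4302 m/s.
Δv₁ = v_p − v_c1 = 859.3 m/s.
At r₂: circular v_c2 = √(μ/r₂) = 1824 m/s; transfer-apoapsis v_a = √[μ(2/r₂ − 1/a_t)] = 1208 m/s.
Δv₂ = v_c2 − v_a = 616.3 m/s.
Total Δv = Δv₁ + Δv₂ = 1476 m/s = 1.476 km/s.

Δv_total ≈ 1.48 km/s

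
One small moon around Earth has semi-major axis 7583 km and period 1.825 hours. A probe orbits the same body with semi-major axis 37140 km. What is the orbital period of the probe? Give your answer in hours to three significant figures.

T₂ ≈ 19.8 hours

Kepler's third law: T² ∝ a³, so T₂ = T₁ (a₂/a₁)^(3/2).
a₂/a₁ = 4.898, (a₂/a₁)^(3/2) = 10.84.
T₂ = 1.825 × 10.84 = 19.78 hours.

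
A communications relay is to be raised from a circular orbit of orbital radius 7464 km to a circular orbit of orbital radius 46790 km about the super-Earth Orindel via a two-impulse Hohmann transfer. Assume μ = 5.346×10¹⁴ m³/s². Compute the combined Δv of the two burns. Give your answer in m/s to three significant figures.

Δv_total ≈ 4260 m/s

r₁ = 7464 km = 7.464×10⁶ m.
r₂ = 46790 km = 4.679×10⁷ m.
Transfer ellipse a_t = (r₁ + r₂)/2 = 2.713×10⁷ m.
At r₁: circular v_c1 = √(μ/r₁) = 8463 m/s; transfer-periapsis v_p = √[μ(2/r₁ − 1/a_t)] = 11110 m/s.
Δv₁ = v_p − v_c1 = 2652 m/s.
At r₂: circular v_c2 = √(μ/r₂) = 3380 m/s; transfer-apoapsis v_a = √[μ(2/r₂ − 1/a_t)] = 1773 m/s.
Δv₂ = v_c2 − v_a = 1607 m/s.
Total Δv = Δv₁ + Δv₂ = 4259 m/s.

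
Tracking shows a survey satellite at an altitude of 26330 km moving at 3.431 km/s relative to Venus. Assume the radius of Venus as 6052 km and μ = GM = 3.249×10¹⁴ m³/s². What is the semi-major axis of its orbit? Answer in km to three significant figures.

a ≈ 39200 km

r = 6052 + 26330 = 32382 km = 3.238×10⁷ m.
Specific orbital energy ε = v²/2 − μ/r = (3431)²/2 − 3.249×10¹⁴/3.238×10⁷ = -4.147×10⁶ J/kg.
Since ε = −μ/(2a), a = −μ/(2ε) = 3.917×10⁷ m = 39168 km.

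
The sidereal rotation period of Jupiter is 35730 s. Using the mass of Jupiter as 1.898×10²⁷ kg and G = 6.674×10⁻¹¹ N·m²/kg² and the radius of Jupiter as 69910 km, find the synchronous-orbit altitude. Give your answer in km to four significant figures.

μ = GM = 6.674×10⁻¹¹ × 1.898×10²⁷ = 1.267×10¹⁷ m³/s².
A synchronous orbit has period T, so by Kepler's third law a = (μT²/4π²)^(1/3).
μT²/4π² = 1.267×10¹⁷ × (3.573×10⁴)² / 39.48 = 4.096×10²⁴ m³.
a = 1.600×10⁸ m = 1.6000×10⁵ km.
Altitude h = a − R = 1.6000×10⁵ − 69910 = 90094 km.

h_sync ≈ 90090 km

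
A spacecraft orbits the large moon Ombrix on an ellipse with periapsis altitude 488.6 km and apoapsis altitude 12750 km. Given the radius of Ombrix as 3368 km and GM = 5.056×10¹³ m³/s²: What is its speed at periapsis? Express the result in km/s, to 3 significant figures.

r_p = 3368 + 488.6 = 3856.6 km = 3.8566×10⁶ m.
r_a = 3368 + 12750 = 16118 km = 1.6118×10⁷ m.
Semi-major axis a = (r_p + r_a)/2 = 9987.3 km = 9.987×10⁶ m.
Vis-viva: v² = μ(2/r − 1/a) = 5.056×10¹³ × (5.186×10⁻⁷ − 1.001×10⁻⁷) = 2.116×10⁷ m²/s².
v = 4600 m/s = 4.600 km/s.

v ≈ 4.60 km/s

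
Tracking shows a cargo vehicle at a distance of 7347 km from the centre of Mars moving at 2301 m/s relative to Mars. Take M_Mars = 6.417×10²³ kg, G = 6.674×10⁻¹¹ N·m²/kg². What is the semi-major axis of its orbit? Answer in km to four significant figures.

μ = GM = 6.674×10⁻¹¹ × 6.417×10²³ = 4.283×10¹³ m³/s².
r = 7.347×10⁶ m.
Specific orbital energy ε = v²/2 − μ/r = (2301)²/2 − 4.283×10¹³/7.347×10⁶ = -3.182×10⁶ J/kg.
Since ε = −μ/(2a), a = −μ/(2ε) = 6.730×10⁶ m = 6729.8 km.

a ≈ 6730 km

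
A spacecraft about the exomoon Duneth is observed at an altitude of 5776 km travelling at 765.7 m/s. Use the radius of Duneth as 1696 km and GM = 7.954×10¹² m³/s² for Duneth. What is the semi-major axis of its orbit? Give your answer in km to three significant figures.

r = 1696 + 5776 = 7472.0 km = 7.472×10⁶ m.
Specific orbital energy ε = v²/2 − μ/r = (765.7)²/2 − 7.954×10¹²/7.472×10⁶ = -7.714×10⁵ J/kg.
Since ε = −μ/(2a), a = −μ/(2ε) = 5.156×10⁶ m = 5155.8 km.

a ≈ 5160 km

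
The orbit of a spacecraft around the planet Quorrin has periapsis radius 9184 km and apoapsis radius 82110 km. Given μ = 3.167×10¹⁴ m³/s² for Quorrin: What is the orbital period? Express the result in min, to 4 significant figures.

T ≈ 1815 min

Semi-major axis a = (r_p + r_a)/2 = (9184.0 + 82110)/2 = 45647 km = 4.565×10⁷ m.
By Kepler's third law T = 2π√(a³/μ) = 2π × 1.733×10⁴ = 1.089×10⁵ s.
= 1815 min.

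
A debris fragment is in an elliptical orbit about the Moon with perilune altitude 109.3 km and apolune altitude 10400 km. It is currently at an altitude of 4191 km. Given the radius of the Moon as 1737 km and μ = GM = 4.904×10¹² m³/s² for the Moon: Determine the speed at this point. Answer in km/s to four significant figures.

v ≈ 0.9763 km/s

r_p = 1737 + 109.3 = 1846.3 km = 1.8463×10⁶ m.
r_a = 1737 + 10400 = 12137 km = 1.2137×10⁷ m.
r = 1737 + 4191 = 5928.0 km = 5.928×10⁶ m.
Semi-major axis a = (r_p + r_a)/2 = 6991.6 km = 6.992×10⁶ m.
Vis-viva: v² = μ(2/r − 1/a) = 4.904×10¹² × (3.374×10⁻⁷ − 1.430×10⁻⁷) = 9.531×10⁵ m²/s².
v = 976.3 m/s = 0.9763 km/s.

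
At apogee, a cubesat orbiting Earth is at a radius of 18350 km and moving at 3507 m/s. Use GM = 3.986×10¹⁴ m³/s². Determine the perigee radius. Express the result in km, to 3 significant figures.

r_a = 1.835×10⁷ m.
Specific energy ε = v²/2 − μ/r = -1.557×10⁷ J/kg, so a = −μ/(2ε) = 1.280×10⁷ m.
The apsides satisfy r_p + r_a = 2a, so the perigee radius is 2a − r_a = 7.246×10⁶ m = 7246.3 km.

perigee radius ≈ 7250 km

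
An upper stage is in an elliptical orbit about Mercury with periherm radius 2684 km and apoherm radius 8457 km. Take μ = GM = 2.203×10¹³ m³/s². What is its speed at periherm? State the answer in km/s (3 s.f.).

v ≈ 3.53 km/s

Semi-major axis a = (r_p + r_a)/2 = 5570.5 km = 5.570×10⁶ m.
Vis-viva: v² = μ(2/r − 1/a) = 2.203×10¹³ × (7.452×10⁻⁷ − 1.795×10⁻⁷) = 1.246×10⁷ m²/s².
v = 3530 m/s = 3.530 km/s.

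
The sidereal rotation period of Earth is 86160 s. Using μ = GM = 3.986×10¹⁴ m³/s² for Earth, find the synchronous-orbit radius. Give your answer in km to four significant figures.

A synchronous orbit has period T, so by Kepler's third law a = (μT²/4π²)^(1/3).
μT²/4π² = 3.986×10¹⁴ × (8.616×10⁴)² / 39.48 = 7.495×10²² m³.
a = 4.216×10⁷ m = 42163 km.

r_sync ≈ 42160 km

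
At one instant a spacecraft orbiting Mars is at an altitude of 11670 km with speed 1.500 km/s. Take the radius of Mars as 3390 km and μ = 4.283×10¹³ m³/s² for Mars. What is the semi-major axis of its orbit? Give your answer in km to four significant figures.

r = 3390 + 11670 = 15060 km = 1.506×10⁷ m.
Specific orbital energy ε = v²/2 − μ/r = (1500)²/2 − 4.283×10¹³/1.506×10⁷ = -1.719×10⁶ J/kg.
Since ε = −μ/(2a), a = −μ/(2ε) = 1.246×10⁷ m = 12458 km.

a ≈ 12460 km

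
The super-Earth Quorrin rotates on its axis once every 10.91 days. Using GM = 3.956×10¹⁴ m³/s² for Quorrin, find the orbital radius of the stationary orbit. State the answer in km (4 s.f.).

T = 10.91 days = 9.426×10⁵ s.
A synchronous orbit has period T, so by Kepler's third law a = (μT²/4π²)^(1/3).
μT²/4π² = 3.956×10¹⁴ × (9.426×10⁵)² / 39.48 = 8.904×10²⁴ m³.
a = 2.073×10⁸ m = 2.0726×10⁵ km.

r_sync ≈ 2.073×10⁵ km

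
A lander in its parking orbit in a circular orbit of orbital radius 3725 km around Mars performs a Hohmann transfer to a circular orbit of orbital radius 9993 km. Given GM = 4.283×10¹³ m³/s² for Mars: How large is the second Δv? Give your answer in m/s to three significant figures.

Δv ≈ 545 m/s

r₁ = 3725 km = 3.725×10⁶ m.
r₂ = 9993 km = 9.993×10⁶ m.
Transfer ellipse a_t = (r₁ + r₂)/2 = 6.859×10⁶ m.
At r₁: circular v_c1 = √(μ/r₁) = 3391 m/s; transfer-periapsis v_p = √[μ(2/r₁ − 1/a_t)] = 4093 m/s.
At r₂: circular v_c2 = √(μ/r₂) = 2070 m/s; transfer-apoapsis v_a = √[μ(2/r₂ − 1/a_t)] = 1526 m/s.
Δv₂ = v_c2 − v_a = 544.6 m/s.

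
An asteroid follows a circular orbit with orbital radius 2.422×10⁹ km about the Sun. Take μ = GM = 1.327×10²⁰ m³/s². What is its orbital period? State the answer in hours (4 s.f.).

r = 2.422×10⁹ km = 2.422×10¹² m.
Kepler's third law: T = 2π√(r³/μ) = 2π√((2.422×10¹²)³ / 1.327×10²⁰).
r³/μ = 1.071×10¹⁷ s², so T = 2π × 3.272×10⁸ = 2.056×10⁹ s.
Converting: 2.056×10⁹ s ÷ 3600 = 5.711×10⁵ hours.

T ≈ 571100 hours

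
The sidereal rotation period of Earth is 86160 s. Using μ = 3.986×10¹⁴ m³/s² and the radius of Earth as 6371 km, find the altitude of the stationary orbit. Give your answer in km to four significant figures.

h_sync ≈ 35790 km

A synchronous orbit has period T, so by Kepler's third law a = (μT²/4π²)^(1/3).
μT²/4π² = 3.986×10¹⁴ × (8.616×10⁴)² / 39.48 = 7.495×10²² m³.
a = 4.216×10⁷ m = 42163 km.
Altitude h = a − R = 42163 − 6371 = 35792 km.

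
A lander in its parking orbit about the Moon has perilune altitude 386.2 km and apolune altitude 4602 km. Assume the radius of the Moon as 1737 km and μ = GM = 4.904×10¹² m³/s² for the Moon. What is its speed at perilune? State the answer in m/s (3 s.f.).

v ≈ 1860 m/s

r_p = 1737 + 386.2 = 2123.2 km = 2.1232×10⁶ m.
r_a = 1737 + 4602 = 6339.0 km = 6.3390×10⁶ m.
Semi-major axis a = (r_p + r_a)/2 = 4231.1 km = 4.231×10⁶ m.
Vis-viva: v² = μ(2/r − 1/a) = 4.904×10¹² × (9.420×10⁻⁷ − 2.363×10⁻⁷) = 3.460×10⁶ m²/s².
v = 1860 m/s.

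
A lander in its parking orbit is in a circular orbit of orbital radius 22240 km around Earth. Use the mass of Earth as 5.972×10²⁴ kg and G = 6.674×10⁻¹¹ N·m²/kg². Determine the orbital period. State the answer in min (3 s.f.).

μ = GM = 6.674×10⁻¹¹ × 5.972×10²⁴ = 3.986×10¹⁴ m³/s².
r = 22240 km = 2.224×10⁷ m.
Kepler's third law: T = 2π√(r³/μ) = 2π√((2.224×10⁷)³ / 3.986×10¹⁴).
r³/μ = 2.760×10⁷ s², so T = 2π × 5.254×10³ = 3.301×10⁴ s.
Converting: 3.301×10⁴ s ÷ 60.00 = 550.1 min.

T ≈ 550 min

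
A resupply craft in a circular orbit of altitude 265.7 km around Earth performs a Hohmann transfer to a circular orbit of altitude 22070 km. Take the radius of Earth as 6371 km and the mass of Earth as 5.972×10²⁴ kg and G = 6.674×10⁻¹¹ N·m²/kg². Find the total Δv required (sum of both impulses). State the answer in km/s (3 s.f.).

Δv_total ≈ 3.56 km/s

μ = GM = 6.674×10⁻¹¹ × 5.972×10²⁴ = 3.986×10¹⁴ m³/s².
r₁ = 6371 + 265.7 = 6636.7 km = 6.6367×10⁶ m.
r₂ = 6371 + 22070 = 28441 km = 2.8441×10⁷ m.
Transfer ellipse a_t = (r₁ + r₂)/2 = 1.754×10⁷ m.
At r₁: circular v_c1 = √(μ/r₁) = 7750 m/s; transfer-perigee v_p = √[μ(2/r₁ − 1/a_t)] = 9868 m/s.
Δv₁ = v_p − v_c1 = 2119 m/s.
At r₂: circular v_c2 = √(μ/r₂) = 3744 m/s; transfer-apogee v_a = √[μ(2/r₂ − 1/a_t)] = 2303 m/s.
Δv₂ = v_c2 − v_a = 1441 m/s.
Total Δv = Δv₁ + Δv₂ = 3560 m/s = 3.560 km/s.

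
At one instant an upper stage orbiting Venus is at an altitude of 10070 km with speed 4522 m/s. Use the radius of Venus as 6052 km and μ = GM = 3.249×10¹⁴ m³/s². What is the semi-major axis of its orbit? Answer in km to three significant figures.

a ≈ 16400 km

r = 6052 + 10070 = 16122 km = 1.612×10⁷ m.
Specific orbital energy ε = v²/2 − μ/r = (4522)²/2 − 3.249×10¹⁴/1.612×10⁷ = -9.928×10⁶ J/kg.
Since ε = −μ/(2a), a = −μ/(2ε) = 1.636×10⁷ m = 16362 km.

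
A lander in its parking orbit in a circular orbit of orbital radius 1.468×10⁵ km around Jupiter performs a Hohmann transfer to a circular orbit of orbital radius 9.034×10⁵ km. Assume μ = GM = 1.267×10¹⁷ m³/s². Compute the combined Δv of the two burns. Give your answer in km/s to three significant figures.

Δv_total ≈ 14.7 km/s

r₁ = 1.468×10⁵ km = 1.468×10⁸ m.
r₂ = 9.034×10⁵ km = 9.034×10⁸ m.
Transfer ellipse a_t = (r₁ + r₂)/2 = 5.251×10⁸ m.
At r₁: circular v_c1 = √(μ/r₁) = 29380 m/s; transfer-perijove v_p = √[μ(2/r₁ − 1/a_t)] = 38530 m/s.
Δv₁ = v_p − v_c1 = 9156 m/s.
At r₂: circular v_c2 = √(μ/r₂) = 11840 m/s; transfer-apojove v_a = √[μ(2/r₂ − 1/a_t)] = 6262 m/s.
Δv₂ = v_c2 − v_a = 5581 m/s.
Total Δv = Δv₁ + Δv₂ = 14740 m/s = 14.74 km/s.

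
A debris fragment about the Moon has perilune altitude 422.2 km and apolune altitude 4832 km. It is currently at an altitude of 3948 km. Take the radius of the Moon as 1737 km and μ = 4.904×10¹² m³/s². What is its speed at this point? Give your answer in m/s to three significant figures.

v ≈ 776 m/s

r_p = 1737 + 422.2 = 2159.2 km = 2.1592×10⁶ m.
r_a = 1737 + 4832 = 6569.0 km = 6.5690×10⁶ m.
r = 1737 + 3948 = 5685.0 km = 5.685×10⁶ m.
Semi-major axis a = (r_p + r_a)/2 = 4364.1 km = 4.364×10⁶ m.
Vis-viva: v² = μ(2/r − 1/a) = 4.904×10¹² × (3.518×10⁻⁷ − 2.291×10⁻⁷) = 6.015×10⁵ m²/s².
v = 775.6 m/s.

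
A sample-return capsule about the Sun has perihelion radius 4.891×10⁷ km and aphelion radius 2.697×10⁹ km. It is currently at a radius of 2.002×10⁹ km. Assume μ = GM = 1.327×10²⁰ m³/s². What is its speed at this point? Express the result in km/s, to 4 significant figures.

Semi-major axis a = (r_p + r_a)/2 = 1.3730×10⁹ km = 1.373×10¹² m.
Vis-viva: v² = μ(2/r − 1/a) = 1.327×10²⁰ × (9.990×10⁻¹³ − 7.284×10⁻¹³) = 3.591×10⁷ m²/s².
v = 5993 m/s = 5.993 km/s.

v ≈ 5.993 km/s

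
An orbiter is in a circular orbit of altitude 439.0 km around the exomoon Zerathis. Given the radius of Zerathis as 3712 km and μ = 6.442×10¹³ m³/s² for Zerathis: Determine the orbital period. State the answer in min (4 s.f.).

r = 3712 + 439.0 = 4151.0 km = 4.1510×10⁶ m.
Kepler's third law: T = 2π√(r³/μ) = 2π√((4.151×10⁶)³ / 6.442×10¹³).
r³/μ = 1.110×10⁶ s², so T = 2π × 1.054×10³ = 6.621×10³ s.
Converting: 6.621×10³ s ÷ 60.00 = 110.3 min.

T ≈ 110.3 min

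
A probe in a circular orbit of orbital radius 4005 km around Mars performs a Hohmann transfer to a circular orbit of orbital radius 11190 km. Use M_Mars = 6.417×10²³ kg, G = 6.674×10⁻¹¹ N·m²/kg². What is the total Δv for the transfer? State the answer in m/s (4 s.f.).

Δv_total ≈ 1234 m/s

μ = GM = 6.674×10⁻¹¹ × 6.417×10²³ = 4.283×10¹³ m³/s².
r₁ = 4005 km = 4.005×10⁶ m.
r₂ = 11190 km = 1.119×10⁷ m.
Transfer ellipse a_t = (r₁ + r₂)/2 = 7.598×10⁶ m.
At r₁: circular v_c1 = √(μ/r₁) = 3270 m/s; transfer-periapsis v_p = √[μ(2/r₁ − 1/a_t)] = 3969 m/s.
Δv₁ = v_p − v_c1 = 698.5 m/s.
At r₂: circular v_c2 = √(μ/r₂) = 1956 m/s; transfer-apoapsis v_a = √[μ(2/r₂ − 1/a_t)] = 1420 m/s.
Δv₂ = v_c2 − v_a = 535.9 m/s.
Total Δv = Δv₁ + Δv₂ = 1234 m/s.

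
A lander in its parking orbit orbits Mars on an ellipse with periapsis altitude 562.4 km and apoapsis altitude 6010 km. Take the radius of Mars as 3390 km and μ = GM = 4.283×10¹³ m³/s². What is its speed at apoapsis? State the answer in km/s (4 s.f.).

v ≈ 1.642 km/s

r_p = 3390 + 562.4 = 3952.4 km = 3.9524×10⁶ m.
r_a = 3390 + 6010 = 9400.0 km = 9.4000×10⁶ m.
Semi-major axis a = (r_p + r_a)/2 = 6676.2 km = 6.676×10⁶ m.
Vis-viva: v² = μ(2/r − 1/a) = 4.283×10¹³ × (2.128×10⁻⁷ − 1.498×10⁻⁷) = 2.697×10⁶ m²/s².
v = 1642 m/s = 1.642 km/s.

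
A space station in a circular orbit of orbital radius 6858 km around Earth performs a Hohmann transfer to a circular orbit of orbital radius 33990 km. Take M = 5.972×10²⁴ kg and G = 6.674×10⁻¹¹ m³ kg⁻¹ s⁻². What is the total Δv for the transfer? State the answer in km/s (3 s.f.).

Δv_total ≈ 3.65 km/s

μ = GM = 6.674×10⁻¹¹ × 5.972×10²⁴ = 3.986×10¹⁴ m³/s².
r₁ = 6858 km = 6.858×10⁶ m.
r₂ = 33990 km = 3.399×10⁷ m.
Transfer ellipse a_t = (r₁ + r₂)/2 = 2.042×10⁷ m.
At r₁: circular v_c1 = √(μ/r₁) = 7623 m/s; transfer-perigee v_p = √[μ(2/r₁ − 1/a_t)] = 9835 m/s.
Δv₁ = v_p − v_c1 = 2211 m/s.
At r₂: circular v_c2 = √(μ/r₂) = 3424 m/s; transfer-apogee v_a = √[μ(2/r₂ − 1/a_t)] = 1984 m/s.
Δv₂ = v_c2 − v_a = 1440 m/s.
Total Δv = Δv₁ + Δv₂ = 3651 m/s = 3.651 km/s.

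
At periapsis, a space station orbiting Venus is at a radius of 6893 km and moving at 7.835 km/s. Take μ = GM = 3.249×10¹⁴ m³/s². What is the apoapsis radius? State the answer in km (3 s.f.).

apoapsis radius ≈ 12900 km

r_p = 6.893×10⁶ m.
Specific energy ε = v²/2 − μ/r = -1.644×10⁷ J/kg, so a = −μ/(2ε) = 9.881×10⁶ m.
The apsides satisfy r_p + r_a = 2a, so the apoapsis radius is 2a − r_p = 1.287×10⁷ m = 12868 km.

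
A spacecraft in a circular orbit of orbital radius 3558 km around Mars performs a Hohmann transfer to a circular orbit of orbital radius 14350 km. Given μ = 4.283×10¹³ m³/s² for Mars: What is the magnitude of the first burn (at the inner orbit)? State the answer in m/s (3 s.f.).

r₁ = 3558 km = 3.558×10⁶ m.
r₂ = 14350 km = 1.435×10⁷ m.
Transfer ellipse a_t = (r₁ + r₂)/2 = 8.954×10⁶ m.
At r₁: circular v_c1 = √(μ/r₁) = 3470 m/s; transfer-periapsis v_p = √[μ(2/r₁ − 1/a_t)] = 4392 m/s.
Δv₁ = v_p − v_c1 = 922.7 m/s.

Δv ≈ 923 m/s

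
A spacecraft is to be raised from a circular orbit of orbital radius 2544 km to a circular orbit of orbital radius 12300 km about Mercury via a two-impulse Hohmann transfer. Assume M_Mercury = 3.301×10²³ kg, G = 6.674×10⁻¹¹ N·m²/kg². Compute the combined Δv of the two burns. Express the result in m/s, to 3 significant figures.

Δv_total ≈ 1400 m/s

μ = GM = 6.674×10⁻¹¹ × 3.301×10²³ = 2.203×10¹³ m³/s².
r₁ = 2544 km = 2.544×10⁶ m.
r₂ = 12300 km = 1.230×10⁷ m.
Transfer ellipse a_t = (r₁ + r₂)/2 = 7.422×10⁶ m.
At r₁: circular v_c1 = √(μ/r₁) = 2943 m/s; transfer-periherm v_p = √[μ(2/r₁ − 1/a_t)] = 3788 m/s.
Δv₁ = v_p − v_c1 = 845.6 m/s.
At r₂: circular v_c2 = √(μ/r₂) = 1338 m/s; transfer-apoherm v_a = √[μ(2/r₂ − 1/a_t)] = 783.5 m/s.
Δv₂ = v_c2 − v_a = 554.8 m/s.
Total Δv = Δv₁ + Δv₂ = 1400 m/s.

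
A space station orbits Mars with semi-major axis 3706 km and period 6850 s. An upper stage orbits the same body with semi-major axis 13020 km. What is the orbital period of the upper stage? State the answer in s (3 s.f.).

T₂ ≈ 45100 s

Kepler's third law: T² ∝ a³, so T₂ = T₁ (a₂/a₁)^(3/2).
a₂/a₁ = 3.513, (a₂/a₁)^(3/2) = 6.585.
T₂ = 6850 × 6.585 = 45110 s.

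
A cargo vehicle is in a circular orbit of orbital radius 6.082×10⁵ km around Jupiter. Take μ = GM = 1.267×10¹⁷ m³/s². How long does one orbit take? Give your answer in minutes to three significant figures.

T ≈ 4410 minutes

r = 6.082×10⁵ km = 6.082×10⁸ m.
Kepler's third law: T = 2π√(r³/μ) = 2π√((6.082×10⁸)³ / 1.267×10¹⁷).
r³/μ = 1.776×10⁹ s², so T = 2π × 4.214×10⁴ = 2.648×10⁵ s.
Converting: 2.648×10⁵ s ÷ 60.00 = 4413 minutes.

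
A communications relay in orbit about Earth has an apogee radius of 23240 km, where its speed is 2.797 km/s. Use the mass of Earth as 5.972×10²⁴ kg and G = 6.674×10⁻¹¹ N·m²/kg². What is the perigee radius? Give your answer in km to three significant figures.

perigee radius ≈ 6870 km

μ = GM = 6.674×10⁻¹¹ × 5.972×10²⁴ = 3.986×10¹⁴ m³/s².
r_a = 2.324×10⁷ m.
Specific energy ε = v²/2 − μ/r = -1.324×10⁷ J/kg, so a = −μ/(2ε) = 1.505×10⁷ m.
The apsides satisfy r_p + r_a = 2a, so the perigee radius is 2a − r_a = 6.867×10⁶ m = 6866.7 km.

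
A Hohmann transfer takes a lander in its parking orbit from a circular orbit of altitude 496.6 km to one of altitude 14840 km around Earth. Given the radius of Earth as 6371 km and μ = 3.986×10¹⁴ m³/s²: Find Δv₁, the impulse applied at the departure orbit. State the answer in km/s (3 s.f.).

Δv ≈ 1.75 km/s

r₁ = 6371 + 496.6 = 6867.6 km = 6.8676×10⁶ m.
r₂ = 6371 + 14840 = 21211 km = 2.1211×10⁷ m.
Transfer ellipse a_t = (r₁ + r₂)/2 = 1.404×10⁷ m.
At r₁: circular v_c1 = √(μ/r₁) = 7618 m/s; transfer-perigee v_p = √[μ(2/r₁ − 1/a_t)] = 9364 m/s.
Δv₁ = v_p − v_c1 = 1746 m/s.
= 1.746 km/s.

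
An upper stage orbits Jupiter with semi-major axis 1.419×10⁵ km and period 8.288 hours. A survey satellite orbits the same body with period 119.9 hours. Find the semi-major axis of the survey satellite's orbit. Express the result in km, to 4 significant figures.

Kepler's third law: a³ ∝ T², so a₂ = a₁ (T₂/T₁)^(2/3).
T₂/T₁ = 14.47, (T₂/T₁)^(2/3) = 5.937.
a₂ = 1.419×10⁵ × 5.937 = 8.425×10⁵ km.

a₂ ≈ 8.425×10⁵ km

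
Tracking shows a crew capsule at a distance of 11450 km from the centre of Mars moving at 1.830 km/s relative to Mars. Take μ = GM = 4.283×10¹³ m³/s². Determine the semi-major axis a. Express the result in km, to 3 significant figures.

a ≈ 10400 km

r = 1.145×10⁷ m.
Specific orbital energy ε = v²/2 − μ/r = (1830)²/2 − 4.283×10¹³/1.145×10⁷ = -2.066×10⁶ J/kg.
Since ε = −μ/(2a), a = −μ/(2ε) = 1.036×10⁷ m = 10365 km.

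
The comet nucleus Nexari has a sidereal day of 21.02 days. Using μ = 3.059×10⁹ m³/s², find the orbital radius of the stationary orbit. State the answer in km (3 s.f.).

T = 21.02 days = 1.816×10⁶ s.
A synchronous orbit has period T, so by Kepler's third law a = (μT²/4π²)^(1/3).
μT²/4π² = 3.059×10⁹ × (1.816×10⁶)² / 39.48 = 2.556×10²⁰ m³.
a = 6.346×10⁶ m = 6346.1 km.

r_sync ≈ 6350 km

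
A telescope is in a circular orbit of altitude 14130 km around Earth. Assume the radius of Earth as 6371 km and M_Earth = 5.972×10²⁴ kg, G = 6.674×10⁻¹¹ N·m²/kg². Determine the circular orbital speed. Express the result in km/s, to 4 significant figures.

v ≈ 4.409 km/s

μ = GM = 6.674×10⁻¹¹ × 5.972×10²⁴ = 3.986×10¹⁴ m³/s².
r = 6371 + 14130 = 20501 km = 2.0501×10⁷ m.
For a circular orbit v = √(μ/r) = √(3.986×10¹⁴ / 2.050×10⁷) = √(1.944×10⁷) = 4409 m/s.
That is 4.409 km/s.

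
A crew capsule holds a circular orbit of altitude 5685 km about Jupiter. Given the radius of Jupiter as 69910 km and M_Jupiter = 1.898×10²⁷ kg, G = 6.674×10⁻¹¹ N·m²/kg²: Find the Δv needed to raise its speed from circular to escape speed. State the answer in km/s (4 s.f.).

μ = GM = 6.674×10⁻¹¹ × 1.898×10²⁷ = 1.267×10¹⁷ m³/s².
r = 69910 + 5685 = 75595 km = 7.5595×10⁷ m.
Circular speed v_c = √(μ/r) = 40930 m/s.
Escape speed v_esc = √(2μ/r) = √2 × v_c = 57890 m/s.
Δv = v_esc − v_c = 16960 m/s = 16.96 km/s.

Δv ≈ 16.96 km/s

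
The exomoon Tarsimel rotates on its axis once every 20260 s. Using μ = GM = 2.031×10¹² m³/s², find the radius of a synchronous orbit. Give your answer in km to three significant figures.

r_sync ≈ 2760 km

A synchronous orbit has period T, so by Kepler's third law a = (μT²/4π²)^(1/3).
μT²/4π² = 2.031×10¹² × (2.026×10⁴)² / 39.48 = 2.112×10¹⁹ m³.
a = 2.764×10⁶ m = 2764.0 km.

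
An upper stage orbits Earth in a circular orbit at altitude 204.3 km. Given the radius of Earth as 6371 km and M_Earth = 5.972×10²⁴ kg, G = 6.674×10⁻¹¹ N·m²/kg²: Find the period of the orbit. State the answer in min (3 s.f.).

μ = GM = 6.674×10⁻¹¹ × 5.972×10²⁴ = 3.986×10¹⁴ m³/s².
r = 6371 + 204.3 = 6575.3 km = 6.5753×10⁶ m.
Kepler's third law: T = 2π√(r³/μ) = 2π√((6.575×10⁶)³ / 3.986×10¹⁴).
r³/μ = 7.132×10⁵ s², so T = 2π × 8.445×10² = 5.306×10³ s.
Converting: 5.306×10³ s ÷ 60.00 = 88.44 min.

T ≈ 88.4 min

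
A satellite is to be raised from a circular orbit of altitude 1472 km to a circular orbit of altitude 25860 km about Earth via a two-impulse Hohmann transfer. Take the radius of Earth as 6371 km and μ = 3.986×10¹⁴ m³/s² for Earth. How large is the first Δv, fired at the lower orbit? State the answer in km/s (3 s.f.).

r₁ = 6371 + 1472 = 7843.0 km = 7.8430×10⁶ m.
r₂ = 6371 + 25860 = 32231 km = 3.2231×10⁷ m.
Transfer ellipse a_t = (r₁ + r₂)/2 = 2.004×10⁷ m.
At r₁: circular v_c1 = √(μ/r₁) = 7129 m/s; transfer-perigee v_p = √[μ(2/r₁ − 1/a_t)] = 9042 m/s.
Δv₁ = v_p − v_c1 = 1913 m/s.
= 1.913 km/s.

Δv ≈ 1.91 km/s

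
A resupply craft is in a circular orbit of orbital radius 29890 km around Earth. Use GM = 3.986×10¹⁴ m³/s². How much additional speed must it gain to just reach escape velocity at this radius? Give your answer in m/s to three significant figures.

Δv ≈ 1510 m/s

r = 29890 km = 2.989×10⁷ m.
Circular speed v_c = √(μ/r) = 3652 m/s.
Escape speed v_esc = √(2μ/r) = √2 × v_c = 5164 m/s.
Δv = v_esc − v_c = 1513 m/s.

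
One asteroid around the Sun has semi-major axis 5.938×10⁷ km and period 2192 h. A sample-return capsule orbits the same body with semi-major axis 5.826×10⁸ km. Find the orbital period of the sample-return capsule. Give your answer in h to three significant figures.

Kepler's third law: T² ∝ a³, so T₂ = T₁ (a₂/a₁)^(3/2).
a₂/a₁ = 9.811, (a₂/a₁)^(3/2) = 30.73.
T₂ = 2192 × 30.73 = 67370 h.

T₂ ≈ 67400 h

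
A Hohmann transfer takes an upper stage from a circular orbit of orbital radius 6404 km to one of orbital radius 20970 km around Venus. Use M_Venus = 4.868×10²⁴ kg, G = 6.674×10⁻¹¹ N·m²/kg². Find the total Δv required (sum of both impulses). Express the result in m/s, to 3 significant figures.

Δv_total ≈ 2940 m/s

μ = GM = 6.674×10⁻¹¹ × 4.868×10²⁴ = 3.249×10¹⁴ m³/s².
r₁ = 6404 km = 6.404×10⁶ m.
r₂ = 20970 km = 2.097×10⁷ m.
Transfer ellipse a_t = (r₁ + r₂)/2 = 1.369×10⁷ m.
At r₁: circular v_c1 = √(μ/r₁) = 7123 m/s; transfer-periapsis v_p = √[μ(2/r₁ − 1/a_t)] = 8816 m/s.
Δv₁ = v_p − v_c1 = 1694 m/s.
At r₂: circular v_c2 = √(μ/r₂) = 3936 m/s; transfer-apoapsis v_a = √[μ(2/r₂ − 1/a_t)] = 2692 m/s.
Δv₂ = v_c2 − v_a = 1244 m/s.
Total Δv = Δv₁ + Δv₂ = 2937 m/s.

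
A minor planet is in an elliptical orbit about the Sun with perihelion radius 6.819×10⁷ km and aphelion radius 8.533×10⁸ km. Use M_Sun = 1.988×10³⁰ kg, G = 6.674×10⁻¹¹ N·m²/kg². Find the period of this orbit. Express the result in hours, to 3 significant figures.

μ = GM = 6.674×10⁻¹¹ × 1.988×10³⁰ = 1.327×10²⁰ m³/s².
Semi-major axis a = (r_p + r_a)/2 = (6.8190×10⁷ + 8.5330×10⁸)/2 = 4.6074×10⁸ km = 4.607×10¹¹ m.
By Kepler's third law T = 2π√(a³/μ) = 2π × 2.715×10⁷ = 1.706×10⁸ s.
= 47390 hours.

T ≈ 47400 hours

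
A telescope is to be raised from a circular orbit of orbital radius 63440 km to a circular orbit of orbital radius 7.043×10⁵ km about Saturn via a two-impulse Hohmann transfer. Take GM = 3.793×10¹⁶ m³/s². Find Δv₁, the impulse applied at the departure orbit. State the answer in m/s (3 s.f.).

Δv ≈ 8670 m/s

r₁ = 63440 km = 6.344×10⁷ m.
r₂ = 7.043×10⁵ km = 7.043×10⁸ m.
Transfer ellipse a_t = (r₁ + r₂)/2 = 3.839×10⁸ m.
At r₁: circular v_c1 = √(μ/r₁) = 24450 m/s; transfer-perikrone v_p = √[μ(2/r₁ − 1/a_t)] = 33120 m/s.
Δv₁ = v_p − v_c1 = 8669 m/s.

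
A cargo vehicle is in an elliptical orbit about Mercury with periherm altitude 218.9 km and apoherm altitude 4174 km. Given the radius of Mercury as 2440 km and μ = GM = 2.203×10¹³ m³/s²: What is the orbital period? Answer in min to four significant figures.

T ≈ 222.7 min

r_p = 2440 + 218.9 = 2658.9 km = 2.6589×10⁶ m.
r_a = 2440 + 4174 = 6614.0 km = 6.6140×10⁶ m.
Semi-major axis a = (r_p + r_a)/2 = (2658.9 + 6614.0)/2 = 4636.4 km = 4.636×10⁶ m.
By Kepler's third law T = 2π√(a³/μ) = 2π × 2.127×10³ = 1.336×10⁴ s.
= 222.7 min.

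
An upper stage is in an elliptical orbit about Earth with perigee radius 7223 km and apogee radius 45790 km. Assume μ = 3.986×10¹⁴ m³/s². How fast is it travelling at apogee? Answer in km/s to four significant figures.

Semi-major axis a = (r_p + r_a)/2 = 26506 km = 2.651×10⁷ m.
Vis-viva: v² = μ(2/r − 1/a) = 3.986×10¹⁴ × (4.368×10⁻⁸ − 3.773×10⁻⁸) = 2.372×10⁶ m²/s².
v = 1540 m/s = 1.540 km/s.

v ≈ 1.540 km/s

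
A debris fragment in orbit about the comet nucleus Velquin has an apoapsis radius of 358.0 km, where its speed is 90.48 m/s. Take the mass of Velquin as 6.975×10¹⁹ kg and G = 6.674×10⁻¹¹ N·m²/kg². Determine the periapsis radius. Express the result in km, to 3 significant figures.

μ = GM = 6.674×10⁻¹¹ × 6.975×10¹⁹ = 4.655×10⁹ m³/s².
r_a = 3.580×10⁵ m.
Specific energy ε = v²/2 − μ/r = -8.910×10³ J/kg, so a = −μ/(2ε) = 2.612×10⁵ m.
The apsides satisfy r_p + r_a = 2a, so the periapsis radius is 2a − r_a = 1.645×10⁵ m = 164.47 km.

periapsis radius ≈ 164 km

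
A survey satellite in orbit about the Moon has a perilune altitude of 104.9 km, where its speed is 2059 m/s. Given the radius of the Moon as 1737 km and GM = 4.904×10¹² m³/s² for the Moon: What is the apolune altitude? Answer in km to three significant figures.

r_p = 1737 + 104.9 = 1841.9 km = 1.842×10⁶ m.
Specific energy ε = v²/2 − μ/r = -5.427×10⁵ J/kg, so a = −μ/(2ε) = 4.518×10⁶ m.
The apsides satisfy r_p + r_a = 2a, so the apolune radius is 2a − r_p = 7.194×10⁶ m = 7193.9 km.
Apolune altitude = 7193.9 − 1737 = 5456.9 km.

apolune altitude ≈ 5460 km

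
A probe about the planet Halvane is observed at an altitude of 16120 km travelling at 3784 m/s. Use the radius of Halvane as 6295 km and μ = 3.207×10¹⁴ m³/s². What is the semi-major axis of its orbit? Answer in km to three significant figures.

a ≈ 22400 km

r = 6295 + 16120 = 22415 km = 2.242×10⁷ m.
Vis-viva rearranged: 1/a = 2/r − v²/μ = 8.923×10⁻⁸ − 4.465×10⁻⁸ = 4.458×10⁻⁸ m⁻¹.
a = 2.243×10⁷ m = 22433 km.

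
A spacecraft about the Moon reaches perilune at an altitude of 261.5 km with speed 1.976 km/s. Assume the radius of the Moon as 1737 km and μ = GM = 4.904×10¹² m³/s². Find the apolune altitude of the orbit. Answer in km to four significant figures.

apolune altitude ≈ 6042 km

r_p = 1737 + 261.5 = 1998.5 km = 1.998×10⁶ m.
Specific energy ε = v²/2 − μ/r = -5.016×10⁵ J/kg, so a = −μ/(2ε) = 4.889×10⁶ m.
The apsides satisfy r_p + r_a = 2a, so the apolune radius is 2a − r_p = 7.779×10⁶ m = 7779.1 km.
Apolune altitude = 7779.1 − 1737 = 6042.1 km.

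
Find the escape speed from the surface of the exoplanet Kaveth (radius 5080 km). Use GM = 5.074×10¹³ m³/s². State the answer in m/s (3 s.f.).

r = R = 5.080×10⁶ m.
Escape speed v_esc = √(2μ/r) = √(2 × 5.074×10¹³ / 5.080×10⁶) = √(1.998×10⁷) = 4469 m/s.

v_esc ≈ 4470 m/s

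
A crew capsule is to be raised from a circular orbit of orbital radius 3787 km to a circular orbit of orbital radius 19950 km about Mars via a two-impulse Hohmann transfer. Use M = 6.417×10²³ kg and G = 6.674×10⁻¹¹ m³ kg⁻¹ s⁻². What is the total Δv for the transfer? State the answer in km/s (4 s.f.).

μ = GM = 6.674×10⁻¹¹ × 6.417×10²³ = 4.283×10¹³ m³/s².
r₁ = 3787 km = 3.787×10⁶ m.
r₂ = 19950 km = 1.995×10⁷ m.
Transfer ellipse a_t = (r₁ + r₂)/2 = 1.187×10⁷ m.
At r₁: circular v_c1 = √(μ/r₁) = 3363 m/s; transfer-periapsis v_p = √[μ(2/r₁ − 1/a_t)] = 4360 m/s.
Δv₁ = v_p − v_c1 = 997.1 m/s.
At r₂: circular v_c2 = √(μ/r₂) = 1465 m/s; transfer-apoapsis v_a = √[μ(2/r₂ − 1/a_t)] = 827.6 m/s.
Δv₂ = v_c2 − v_a = 637.5 m/s.
Total Δv = Δv₁ + Δv₂ = 1635 m/s = 1.635 km/s.

Δv_total ≈ 1.635 km/s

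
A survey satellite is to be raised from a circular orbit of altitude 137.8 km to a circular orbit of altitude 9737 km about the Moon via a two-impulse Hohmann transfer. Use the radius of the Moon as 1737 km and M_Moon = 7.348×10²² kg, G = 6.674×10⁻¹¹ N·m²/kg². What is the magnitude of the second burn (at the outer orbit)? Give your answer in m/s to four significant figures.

μ = GM = 6.674×10⁻¹¹ × 7.348×10²² = 4.904×10¹² m³/s².
r₁ = 1737 + 137.8 = 1874.8 km = 1.8748×10⁶ m.
r₂ = 1737 + 9737 = 11474 km = 1.1474×10⁷ m.
Transfer ellipse a_t = (r₁ + r₂)/2 = 6.674×10⁶ m.
At r₁: circular v_c1 = √(μ/r₁) = 1617 m/s; transfer-perilune v_p = √[μ(2/r₁ − 1/a_t)] = 2121 m/s.
At r₂: circular v_c2 = √(μ/r₂) = 653.8 m/s; transfer-apolune v_a = √[μ(2/r₂ − 1/a_t)] = 346.5 m/s.
Δv₂ = v_c2 − v_a = 307.3 m/s.

Δv ≈ 307.3 m/s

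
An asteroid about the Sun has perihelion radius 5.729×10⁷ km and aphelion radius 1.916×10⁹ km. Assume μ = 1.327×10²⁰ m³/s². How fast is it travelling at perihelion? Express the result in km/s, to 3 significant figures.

v ≈ 67.1 km/s

Semi-major axis a = (r_p + r_a)/2 = 9.8664×10⁸ km = 9.866×10¹¹ m.
Vis-viva: v² = μ(2/r − 1/a) = 1.327×10²⁰ × (3.491×10⁻¹¹ − 1.014×10⁻¹²) = 4.498×10⁹ m²/s².
v = 67070 m/s = 67.07 km/s.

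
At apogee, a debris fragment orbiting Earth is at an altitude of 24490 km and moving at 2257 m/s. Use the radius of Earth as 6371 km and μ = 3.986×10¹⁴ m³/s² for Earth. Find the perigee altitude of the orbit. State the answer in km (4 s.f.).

perigee altitude ≈ 1210 km

r_a = 6371 + 24490 = 30861 km = 3.086×10⁷ m.
Specific energy ε = v²/2 − μ/r = -1.037×10⁷ J/kg, so a = −μ/(2ε) = 1.922×10⁷ m.
The apsides satisfy r_p + r_a = 2a, so the perigee radius is 2a − r_a = 7.581×10⁶ m = 7580.7 km.
Perigee altitude = 7580.7 − 6371 = 1209.7 km.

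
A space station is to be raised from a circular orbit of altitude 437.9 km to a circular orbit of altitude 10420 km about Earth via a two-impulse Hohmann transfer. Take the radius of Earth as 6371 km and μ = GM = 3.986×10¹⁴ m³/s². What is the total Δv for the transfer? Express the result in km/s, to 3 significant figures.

Δv_total ≈ 2.65 km/s

r₁ = 6371 + 437.9 = 6808.9 km = 6.8089×10⁶ m.
r₂ = 6371 + 10420 = 16791 km = 1.6791×10⁷ m.
Transfer ellipse a_t = (r₁ + r₂)/2 = 1.180×10⁷ m.
At r₁: circular v_c1 = √(μ/r₁) = 7651 m/s; transfer-perigee v_p = √[μ(2/r₁ − 1/a_t)] = 9127 m/s.
Δv₁ = v_p − v_c1 = 1476 m/s.
At r₂: circular v_c2 = √(μ/r₂) = 4872 m/s; transfer-apogee v_a = √[μ(2/r₂ − 1/a_t)] = 3701 m/s.
Δv₂ = v_c2 − v_a = 1171 m/s.
Total Δv = Δv₁ + Δv₂ = 2647 m/s = 2.647 km/s.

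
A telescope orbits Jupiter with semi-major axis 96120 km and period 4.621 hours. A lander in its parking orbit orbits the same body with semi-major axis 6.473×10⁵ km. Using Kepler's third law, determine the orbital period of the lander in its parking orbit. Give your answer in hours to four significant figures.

Kepler's third law: T² ∝ a³, so T₂ = T₁ (a₂/a₁)^(3/2).
a₂/a₁ = 6.734, (a₂/a₁)^(3/2) = 17.48.
T₂ = 4.621 × 17.48 = 80.76 hours.

T₂ ≈ 80.76 hours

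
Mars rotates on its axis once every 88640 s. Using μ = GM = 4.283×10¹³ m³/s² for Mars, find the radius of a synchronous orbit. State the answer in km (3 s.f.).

r_sync ≈ 20400 km

A synchronous orbit has period T, so by Kepler's third law a = (μT²/4π²)^(1/3).
μT²/4π² = 4.283×10¹³ × (8.864×10⁴)² / 39.48 = 8.524×10²¹ m³.
a = 2.043×10⁷ m = 20428 km.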